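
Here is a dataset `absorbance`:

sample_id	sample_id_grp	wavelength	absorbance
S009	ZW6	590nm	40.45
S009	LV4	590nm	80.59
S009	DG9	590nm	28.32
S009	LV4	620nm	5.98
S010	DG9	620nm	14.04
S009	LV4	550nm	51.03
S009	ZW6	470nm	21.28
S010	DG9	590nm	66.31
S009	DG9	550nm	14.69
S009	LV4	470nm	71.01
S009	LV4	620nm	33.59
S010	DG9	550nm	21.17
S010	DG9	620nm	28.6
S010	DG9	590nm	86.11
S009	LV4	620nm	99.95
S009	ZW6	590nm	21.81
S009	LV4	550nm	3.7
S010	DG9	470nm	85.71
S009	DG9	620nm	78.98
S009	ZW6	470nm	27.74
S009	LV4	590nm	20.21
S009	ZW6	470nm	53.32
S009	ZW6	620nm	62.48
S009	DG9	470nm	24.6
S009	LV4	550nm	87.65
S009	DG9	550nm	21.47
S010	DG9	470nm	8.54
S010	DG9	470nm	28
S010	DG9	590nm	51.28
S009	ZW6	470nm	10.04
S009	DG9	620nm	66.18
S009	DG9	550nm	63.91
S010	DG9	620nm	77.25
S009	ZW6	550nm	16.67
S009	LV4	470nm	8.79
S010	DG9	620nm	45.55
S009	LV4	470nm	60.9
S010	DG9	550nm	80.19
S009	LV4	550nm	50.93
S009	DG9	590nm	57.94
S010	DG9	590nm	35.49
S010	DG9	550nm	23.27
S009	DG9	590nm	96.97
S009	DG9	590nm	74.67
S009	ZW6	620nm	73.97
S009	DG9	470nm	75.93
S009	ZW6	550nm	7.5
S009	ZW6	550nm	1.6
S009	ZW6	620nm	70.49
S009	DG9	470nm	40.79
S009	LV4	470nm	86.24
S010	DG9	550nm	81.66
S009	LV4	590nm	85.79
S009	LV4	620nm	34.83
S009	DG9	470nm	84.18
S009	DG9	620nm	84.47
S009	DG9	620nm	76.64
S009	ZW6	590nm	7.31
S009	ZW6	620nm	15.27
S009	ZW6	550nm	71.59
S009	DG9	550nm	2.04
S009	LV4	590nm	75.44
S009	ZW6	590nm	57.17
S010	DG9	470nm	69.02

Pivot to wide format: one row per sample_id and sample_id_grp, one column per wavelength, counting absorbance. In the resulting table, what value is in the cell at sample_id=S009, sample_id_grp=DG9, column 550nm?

Rows with sample_id=S009, sample_id_grp=DG9 and wavelength=550nm: absorbance values are 14.69, 21.47, 63.91, 2.04.
4 rows match — count = 4.

4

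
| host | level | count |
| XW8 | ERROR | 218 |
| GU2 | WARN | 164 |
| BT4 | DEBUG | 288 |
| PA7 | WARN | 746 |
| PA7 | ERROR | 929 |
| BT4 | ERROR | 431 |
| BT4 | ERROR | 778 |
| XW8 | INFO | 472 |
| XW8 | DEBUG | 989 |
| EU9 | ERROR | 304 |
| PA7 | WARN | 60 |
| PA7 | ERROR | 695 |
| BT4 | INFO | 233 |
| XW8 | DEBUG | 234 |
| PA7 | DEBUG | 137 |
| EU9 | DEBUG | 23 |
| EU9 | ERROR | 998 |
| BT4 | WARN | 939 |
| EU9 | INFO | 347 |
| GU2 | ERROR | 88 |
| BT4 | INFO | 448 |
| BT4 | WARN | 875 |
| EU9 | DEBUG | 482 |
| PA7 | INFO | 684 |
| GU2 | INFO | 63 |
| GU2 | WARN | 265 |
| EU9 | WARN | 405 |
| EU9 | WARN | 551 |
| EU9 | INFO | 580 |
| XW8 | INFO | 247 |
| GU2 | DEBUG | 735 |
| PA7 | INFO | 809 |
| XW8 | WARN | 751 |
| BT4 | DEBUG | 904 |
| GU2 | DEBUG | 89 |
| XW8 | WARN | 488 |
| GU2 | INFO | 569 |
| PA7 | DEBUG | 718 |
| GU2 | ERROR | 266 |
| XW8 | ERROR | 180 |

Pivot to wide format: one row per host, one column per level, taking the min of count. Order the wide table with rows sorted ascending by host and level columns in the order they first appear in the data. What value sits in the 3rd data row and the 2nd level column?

164

With rows sorted ascending by host, row 3 is host=GU2. level columns in first-appearance order: ERROR, WARN, DEBUG, INFO; column 2 is WARN.
Long rows with host=GU2, level=WARN: min(164, 265) = 164.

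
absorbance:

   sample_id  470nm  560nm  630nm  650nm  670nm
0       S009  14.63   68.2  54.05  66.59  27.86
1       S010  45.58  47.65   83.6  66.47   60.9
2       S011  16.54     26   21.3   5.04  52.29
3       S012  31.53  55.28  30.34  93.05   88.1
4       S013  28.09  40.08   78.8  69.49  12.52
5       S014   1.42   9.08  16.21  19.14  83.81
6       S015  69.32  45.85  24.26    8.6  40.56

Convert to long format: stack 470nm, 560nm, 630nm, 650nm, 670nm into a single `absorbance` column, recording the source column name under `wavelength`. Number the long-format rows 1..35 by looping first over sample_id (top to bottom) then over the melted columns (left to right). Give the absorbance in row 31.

69.32

35 rows total (7 × 5). Row 31: index ⌊(31-1)/5⌋ = 6 into sample_id → S015; (31-1) mod 5 = 0 into the melted columns → 470nm.
So row 31 is (S015, 470nm, 69.32); absorbance = 69.32.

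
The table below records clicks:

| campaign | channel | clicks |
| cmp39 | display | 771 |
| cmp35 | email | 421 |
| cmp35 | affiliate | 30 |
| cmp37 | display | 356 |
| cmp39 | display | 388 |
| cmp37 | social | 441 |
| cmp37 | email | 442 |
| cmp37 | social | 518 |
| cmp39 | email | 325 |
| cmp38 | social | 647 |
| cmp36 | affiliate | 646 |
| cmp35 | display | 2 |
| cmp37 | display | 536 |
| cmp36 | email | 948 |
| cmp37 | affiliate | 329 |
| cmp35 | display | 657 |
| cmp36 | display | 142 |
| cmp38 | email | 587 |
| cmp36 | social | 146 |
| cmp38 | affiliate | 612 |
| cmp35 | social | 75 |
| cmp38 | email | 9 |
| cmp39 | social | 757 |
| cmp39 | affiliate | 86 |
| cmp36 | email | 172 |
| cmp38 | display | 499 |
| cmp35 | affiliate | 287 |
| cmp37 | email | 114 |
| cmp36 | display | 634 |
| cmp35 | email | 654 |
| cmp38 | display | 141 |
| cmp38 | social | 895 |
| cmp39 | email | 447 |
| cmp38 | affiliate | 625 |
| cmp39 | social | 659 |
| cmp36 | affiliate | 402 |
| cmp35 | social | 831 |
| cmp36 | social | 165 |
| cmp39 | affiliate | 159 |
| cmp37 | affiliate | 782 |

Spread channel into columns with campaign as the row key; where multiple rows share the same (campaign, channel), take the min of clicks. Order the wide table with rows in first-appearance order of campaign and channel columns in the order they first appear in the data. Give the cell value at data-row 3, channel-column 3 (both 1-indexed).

329

With rows in first-appearance order of campaign, row 3 is campaign=cmp37. channel columns in first-appearance order: display, email, affiliate, social; column 3 is affiliate.
Long rows with campaign=cmp37, channel=affiliate: min(329, 782) = 329.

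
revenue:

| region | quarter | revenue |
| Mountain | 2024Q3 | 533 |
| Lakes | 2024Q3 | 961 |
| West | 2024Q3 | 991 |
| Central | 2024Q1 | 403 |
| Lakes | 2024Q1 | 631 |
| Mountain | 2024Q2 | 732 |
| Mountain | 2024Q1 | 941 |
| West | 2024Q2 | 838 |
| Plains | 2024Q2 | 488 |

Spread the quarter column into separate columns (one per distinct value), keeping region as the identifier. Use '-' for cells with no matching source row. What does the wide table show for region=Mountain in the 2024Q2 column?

The long row with region=Mountain, quarter=2024Q2 has revenue=732.

732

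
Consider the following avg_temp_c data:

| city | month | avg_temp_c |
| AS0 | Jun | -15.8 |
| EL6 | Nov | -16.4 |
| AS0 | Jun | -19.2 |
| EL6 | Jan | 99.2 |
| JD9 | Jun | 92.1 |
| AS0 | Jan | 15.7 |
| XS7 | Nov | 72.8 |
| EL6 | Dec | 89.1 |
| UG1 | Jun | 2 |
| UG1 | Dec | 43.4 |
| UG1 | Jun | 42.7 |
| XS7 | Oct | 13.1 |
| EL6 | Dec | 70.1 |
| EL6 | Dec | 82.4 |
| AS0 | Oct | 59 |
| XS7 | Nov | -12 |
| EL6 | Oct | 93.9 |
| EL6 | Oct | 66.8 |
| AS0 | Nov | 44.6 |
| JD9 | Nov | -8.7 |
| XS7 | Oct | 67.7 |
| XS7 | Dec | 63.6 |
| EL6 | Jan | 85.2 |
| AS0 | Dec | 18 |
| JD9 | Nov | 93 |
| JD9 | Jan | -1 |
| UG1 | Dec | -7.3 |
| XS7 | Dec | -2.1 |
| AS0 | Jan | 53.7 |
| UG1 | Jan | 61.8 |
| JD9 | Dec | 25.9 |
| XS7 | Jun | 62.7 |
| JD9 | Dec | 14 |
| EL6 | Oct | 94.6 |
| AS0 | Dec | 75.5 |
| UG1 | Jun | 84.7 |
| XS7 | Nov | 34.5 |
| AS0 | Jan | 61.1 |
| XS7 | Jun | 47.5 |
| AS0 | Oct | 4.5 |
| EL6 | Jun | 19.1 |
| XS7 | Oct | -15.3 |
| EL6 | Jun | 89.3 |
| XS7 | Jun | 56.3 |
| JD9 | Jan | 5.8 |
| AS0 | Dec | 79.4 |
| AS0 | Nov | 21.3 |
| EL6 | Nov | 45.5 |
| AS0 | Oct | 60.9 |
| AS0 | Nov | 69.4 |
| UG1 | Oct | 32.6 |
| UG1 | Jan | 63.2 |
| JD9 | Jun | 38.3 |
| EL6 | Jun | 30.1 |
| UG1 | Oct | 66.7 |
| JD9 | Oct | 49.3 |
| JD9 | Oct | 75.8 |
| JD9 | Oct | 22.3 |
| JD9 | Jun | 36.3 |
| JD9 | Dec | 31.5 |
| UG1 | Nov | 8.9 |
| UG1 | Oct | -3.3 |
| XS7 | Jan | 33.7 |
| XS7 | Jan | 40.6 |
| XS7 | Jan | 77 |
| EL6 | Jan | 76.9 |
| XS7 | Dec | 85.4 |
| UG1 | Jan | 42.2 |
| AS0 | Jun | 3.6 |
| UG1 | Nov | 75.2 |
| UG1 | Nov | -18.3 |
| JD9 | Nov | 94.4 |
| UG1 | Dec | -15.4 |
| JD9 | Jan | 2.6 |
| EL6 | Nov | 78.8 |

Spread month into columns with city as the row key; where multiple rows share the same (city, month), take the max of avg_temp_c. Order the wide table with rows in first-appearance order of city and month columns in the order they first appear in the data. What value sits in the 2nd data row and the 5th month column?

With rows in first-appearance order of city, row 2 is city=EL6. month columns in first-appearance order: Jun, Nov, Jan, Dec, Oct; column 5 is Oct.
Long rows with city=EL6, month=Oct: max(93.9, 66.8, 94.6) = 94.6.

94.6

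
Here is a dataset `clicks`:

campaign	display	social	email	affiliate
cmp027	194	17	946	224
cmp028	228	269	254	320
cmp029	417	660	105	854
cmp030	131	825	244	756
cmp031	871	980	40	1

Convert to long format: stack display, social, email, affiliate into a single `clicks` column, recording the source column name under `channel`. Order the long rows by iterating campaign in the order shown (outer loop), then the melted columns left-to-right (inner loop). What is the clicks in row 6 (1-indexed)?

20 rows total (5 × 4). Row 6: index ⌊(6-1)/4⌋ = 1 into campaign → cmp028; (6-1) mod 4 = 1 into the melted columns → social.
So row 6 is (cmp028, social, 269); clicks = 269.

269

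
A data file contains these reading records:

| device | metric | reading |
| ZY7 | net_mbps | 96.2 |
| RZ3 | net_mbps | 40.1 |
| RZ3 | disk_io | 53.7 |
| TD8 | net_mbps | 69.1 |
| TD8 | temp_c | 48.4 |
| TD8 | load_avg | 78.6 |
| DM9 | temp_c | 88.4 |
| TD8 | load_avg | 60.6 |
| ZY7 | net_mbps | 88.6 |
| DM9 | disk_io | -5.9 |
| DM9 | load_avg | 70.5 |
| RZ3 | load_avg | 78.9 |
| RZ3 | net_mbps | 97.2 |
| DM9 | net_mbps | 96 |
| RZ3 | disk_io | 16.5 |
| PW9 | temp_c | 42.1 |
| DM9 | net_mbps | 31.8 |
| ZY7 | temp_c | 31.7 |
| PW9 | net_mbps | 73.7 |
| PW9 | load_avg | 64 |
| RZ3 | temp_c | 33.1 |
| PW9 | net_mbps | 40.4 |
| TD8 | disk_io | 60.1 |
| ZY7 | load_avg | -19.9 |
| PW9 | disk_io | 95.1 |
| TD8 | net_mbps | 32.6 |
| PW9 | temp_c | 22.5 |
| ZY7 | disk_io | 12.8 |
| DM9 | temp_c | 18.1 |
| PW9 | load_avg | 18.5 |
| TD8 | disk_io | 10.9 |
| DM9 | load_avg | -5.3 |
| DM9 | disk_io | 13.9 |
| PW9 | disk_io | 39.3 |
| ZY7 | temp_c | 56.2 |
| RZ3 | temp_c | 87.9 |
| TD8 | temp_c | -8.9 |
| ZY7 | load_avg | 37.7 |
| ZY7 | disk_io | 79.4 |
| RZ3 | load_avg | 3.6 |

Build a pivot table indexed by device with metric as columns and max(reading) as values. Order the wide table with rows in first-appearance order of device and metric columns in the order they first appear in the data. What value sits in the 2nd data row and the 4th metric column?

78.9

With rows in first-appearance order of device, row 2 is device=RZ3. metric columns in first-appearance order: net_mbps, disk_io, temp_c, load_avg; column 4 is load_avg.
Long rows with device=RZ3, metric=load_avg: max(78.9, 3.6) = 78.9.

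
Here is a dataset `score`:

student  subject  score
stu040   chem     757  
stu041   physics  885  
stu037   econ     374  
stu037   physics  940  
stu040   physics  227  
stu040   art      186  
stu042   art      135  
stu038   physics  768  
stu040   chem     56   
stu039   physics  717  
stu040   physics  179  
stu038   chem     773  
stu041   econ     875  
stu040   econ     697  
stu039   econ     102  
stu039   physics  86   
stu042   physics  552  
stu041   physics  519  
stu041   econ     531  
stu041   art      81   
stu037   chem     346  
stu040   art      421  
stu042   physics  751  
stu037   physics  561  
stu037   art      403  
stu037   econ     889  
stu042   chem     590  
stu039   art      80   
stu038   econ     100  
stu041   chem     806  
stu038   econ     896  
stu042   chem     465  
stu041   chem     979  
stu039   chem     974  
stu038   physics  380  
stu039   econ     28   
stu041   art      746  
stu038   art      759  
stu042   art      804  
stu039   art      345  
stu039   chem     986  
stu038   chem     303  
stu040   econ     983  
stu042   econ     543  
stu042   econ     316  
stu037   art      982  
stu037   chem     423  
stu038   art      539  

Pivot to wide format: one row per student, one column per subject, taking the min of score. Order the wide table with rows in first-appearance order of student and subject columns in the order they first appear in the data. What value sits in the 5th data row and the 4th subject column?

With rows in first-appearance order of student, row 5 is student=stu038. subject columns in first-appearance order: chem, physics, econ, art; column 4 is art.
Long rows with student=stu038, subject=art: min(759, 539) = 539.

539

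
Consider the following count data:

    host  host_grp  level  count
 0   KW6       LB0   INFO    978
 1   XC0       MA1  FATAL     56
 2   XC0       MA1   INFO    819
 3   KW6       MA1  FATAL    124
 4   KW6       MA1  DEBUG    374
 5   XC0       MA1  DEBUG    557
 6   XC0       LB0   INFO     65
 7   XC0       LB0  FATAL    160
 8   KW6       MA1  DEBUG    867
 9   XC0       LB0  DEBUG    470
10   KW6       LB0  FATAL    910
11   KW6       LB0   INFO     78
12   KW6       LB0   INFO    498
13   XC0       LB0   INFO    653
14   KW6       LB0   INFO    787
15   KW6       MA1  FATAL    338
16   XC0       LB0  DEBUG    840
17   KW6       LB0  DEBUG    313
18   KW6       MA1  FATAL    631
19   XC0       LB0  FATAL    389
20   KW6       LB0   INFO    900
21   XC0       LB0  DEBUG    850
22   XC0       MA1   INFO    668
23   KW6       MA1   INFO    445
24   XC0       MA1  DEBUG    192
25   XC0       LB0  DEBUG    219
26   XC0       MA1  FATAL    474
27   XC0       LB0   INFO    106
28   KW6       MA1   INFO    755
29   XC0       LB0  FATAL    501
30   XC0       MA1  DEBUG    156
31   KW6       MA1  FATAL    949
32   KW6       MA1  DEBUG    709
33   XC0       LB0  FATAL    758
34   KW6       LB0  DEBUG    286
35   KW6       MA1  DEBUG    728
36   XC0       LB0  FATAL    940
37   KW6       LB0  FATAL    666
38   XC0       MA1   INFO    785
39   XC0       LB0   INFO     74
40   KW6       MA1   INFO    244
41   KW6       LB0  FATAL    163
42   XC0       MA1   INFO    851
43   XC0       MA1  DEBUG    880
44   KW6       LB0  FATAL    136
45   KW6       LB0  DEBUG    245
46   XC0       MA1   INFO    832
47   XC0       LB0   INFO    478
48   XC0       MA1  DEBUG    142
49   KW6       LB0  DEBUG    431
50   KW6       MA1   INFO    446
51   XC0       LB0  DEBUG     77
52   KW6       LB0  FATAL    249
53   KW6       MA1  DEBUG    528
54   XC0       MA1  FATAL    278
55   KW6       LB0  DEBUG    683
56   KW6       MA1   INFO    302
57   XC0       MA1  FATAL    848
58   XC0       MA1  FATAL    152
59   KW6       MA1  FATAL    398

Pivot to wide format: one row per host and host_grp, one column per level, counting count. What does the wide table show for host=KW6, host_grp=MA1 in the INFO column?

Rows with host=KW6, host_grp=MA1 and level=INFO: count values are 445, 755, 244, 446, 302.
5 rows match — count = 5.

5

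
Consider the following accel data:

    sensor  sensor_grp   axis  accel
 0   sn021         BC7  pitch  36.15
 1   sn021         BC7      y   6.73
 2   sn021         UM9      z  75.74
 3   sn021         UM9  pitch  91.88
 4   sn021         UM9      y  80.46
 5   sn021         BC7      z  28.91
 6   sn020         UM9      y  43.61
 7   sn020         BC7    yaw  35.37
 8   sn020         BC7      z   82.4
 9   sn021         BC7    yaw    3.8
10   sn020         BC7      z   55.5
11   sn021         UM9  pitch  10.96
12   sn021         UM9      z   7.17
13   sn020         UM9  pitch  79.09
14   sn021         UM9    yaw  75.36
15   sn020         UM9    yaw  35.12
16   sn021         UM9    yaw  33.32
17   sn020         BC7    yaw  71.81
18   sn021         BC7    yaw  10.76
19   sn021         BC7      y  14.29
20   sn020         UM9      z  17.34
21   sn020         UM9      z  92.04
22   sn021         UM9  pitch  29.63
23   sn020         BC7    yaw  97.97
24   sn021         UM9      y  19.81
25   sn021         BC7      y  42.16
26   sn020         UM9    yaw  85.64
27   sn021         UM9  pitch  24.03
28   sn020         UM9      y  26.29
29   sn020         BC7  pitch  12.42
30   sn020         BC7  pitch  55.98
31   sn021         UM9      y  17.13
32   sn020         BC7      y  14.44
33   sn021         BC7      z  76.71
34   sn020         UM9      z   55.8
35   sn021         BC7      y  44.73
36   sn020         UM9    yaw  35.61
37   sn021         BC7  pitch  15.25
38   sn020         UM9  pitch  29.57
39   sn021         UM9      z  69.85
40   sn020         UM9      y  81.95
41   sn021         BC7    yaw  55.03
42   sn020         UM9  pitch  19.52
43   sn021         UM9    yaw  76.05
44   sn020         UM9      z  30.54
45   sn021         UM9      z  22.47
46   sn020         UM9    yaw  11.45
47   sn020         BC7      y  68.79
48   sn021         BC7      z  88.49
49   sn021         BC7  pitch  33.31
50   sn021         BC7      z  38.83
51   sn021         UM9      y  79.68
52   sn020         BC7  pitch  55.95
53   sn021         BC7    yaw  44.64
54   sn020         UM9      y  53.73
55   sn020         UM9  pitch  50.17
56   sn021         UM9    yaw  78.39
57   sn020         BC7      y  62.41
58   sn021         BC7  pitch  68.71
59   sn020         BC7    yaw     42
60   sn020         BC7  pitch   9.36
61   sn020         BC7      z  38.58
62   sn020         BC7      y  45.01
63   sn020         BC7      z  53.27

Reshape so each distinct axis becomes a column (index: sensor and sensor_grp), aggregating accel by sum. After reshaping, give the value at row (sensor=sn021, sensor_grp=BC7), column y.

Rows with sensor=sn021, sensor_grp=BC7 and axis=y: accel values are 6.73, 14.29, 42.16, 44.73.
6.73 + 14.29 + 42.16 + 44.73 = 107.91.

107.91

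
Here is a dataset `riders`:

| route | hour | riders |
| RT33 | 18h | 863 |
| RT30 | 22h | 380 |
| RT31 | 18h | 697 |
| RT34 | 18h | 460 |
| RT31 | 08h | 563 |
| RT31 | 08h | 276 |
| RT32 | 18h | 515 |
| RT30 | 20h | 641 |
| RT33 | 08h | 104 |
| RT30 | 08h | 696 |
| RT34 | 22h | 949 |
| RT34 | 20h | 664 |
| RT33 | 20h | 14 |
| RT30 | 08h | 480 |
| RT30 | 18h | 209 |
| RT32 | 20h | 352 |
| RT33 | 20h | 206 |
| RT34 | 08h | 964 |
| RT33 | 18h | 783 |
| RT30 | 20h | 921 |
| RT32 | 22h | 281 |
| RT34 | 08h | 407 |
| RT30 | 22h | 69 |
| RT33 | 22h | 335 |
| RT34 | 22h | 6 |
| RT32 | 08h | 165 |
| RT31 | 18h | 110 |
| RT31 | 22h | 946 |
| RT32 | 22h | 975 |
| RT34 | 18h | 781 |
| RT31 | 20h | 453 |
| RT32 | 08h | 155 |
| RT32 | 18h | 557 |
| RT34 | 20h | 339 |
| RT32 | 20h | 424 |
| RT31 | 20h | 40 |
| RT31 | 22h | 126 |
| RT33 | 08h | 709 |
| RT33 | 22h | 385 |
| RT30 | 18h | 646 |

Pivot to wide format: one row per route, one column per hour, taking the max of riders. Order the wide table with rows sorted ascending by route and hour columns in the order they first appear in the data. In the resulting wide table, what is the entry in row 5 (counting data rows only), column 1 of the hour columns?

781

With rows sorted ascending by route, row 5 is route=RT34. hour columns in first-appearance order: 18h, 22h, 08h, 20h; column 1 is 18h.
Long rows with route=RT34, hour=18h: max(460, 781) = 781.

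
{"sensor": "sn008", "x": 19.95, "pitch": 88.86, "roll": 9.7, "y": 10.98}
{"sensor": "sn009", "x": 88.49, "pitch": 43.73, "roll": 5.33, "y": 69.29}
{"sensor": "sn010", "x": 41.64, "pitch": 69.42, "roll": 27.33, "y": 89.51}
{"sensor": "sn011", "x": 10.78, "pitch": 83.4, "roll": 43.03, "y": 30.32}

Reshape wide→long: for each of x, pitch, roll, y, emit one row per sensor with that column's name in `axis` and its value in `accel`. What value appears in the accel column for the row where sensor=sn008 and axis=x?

19.95

Unpivoting turns each (sensor, wide-column) pair into one long row.
The wide cell at row sn008, column x holds 19.95, so the long row (sn008, x) has accel=19.95.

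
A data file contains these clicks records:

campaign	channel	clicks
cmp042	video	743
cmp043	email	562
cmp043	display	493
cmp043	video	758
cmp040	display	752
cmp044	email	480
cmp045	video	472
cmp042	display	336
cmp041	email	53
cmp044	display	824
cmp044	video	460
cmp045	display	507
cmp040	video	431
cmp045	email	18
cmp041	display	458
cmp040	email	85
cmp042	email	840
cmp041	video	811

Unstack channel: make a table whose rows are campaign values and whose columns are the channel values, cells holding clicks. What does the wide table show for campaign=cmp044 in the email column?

Wide layout: rows indexed by campaign, columns are the 3 distinct channel values (video, email, display).
Cell (campaign=cmp044, channel=email) draws from the long row where campaign=cmp044 and channel=email, which has clicks=480.

480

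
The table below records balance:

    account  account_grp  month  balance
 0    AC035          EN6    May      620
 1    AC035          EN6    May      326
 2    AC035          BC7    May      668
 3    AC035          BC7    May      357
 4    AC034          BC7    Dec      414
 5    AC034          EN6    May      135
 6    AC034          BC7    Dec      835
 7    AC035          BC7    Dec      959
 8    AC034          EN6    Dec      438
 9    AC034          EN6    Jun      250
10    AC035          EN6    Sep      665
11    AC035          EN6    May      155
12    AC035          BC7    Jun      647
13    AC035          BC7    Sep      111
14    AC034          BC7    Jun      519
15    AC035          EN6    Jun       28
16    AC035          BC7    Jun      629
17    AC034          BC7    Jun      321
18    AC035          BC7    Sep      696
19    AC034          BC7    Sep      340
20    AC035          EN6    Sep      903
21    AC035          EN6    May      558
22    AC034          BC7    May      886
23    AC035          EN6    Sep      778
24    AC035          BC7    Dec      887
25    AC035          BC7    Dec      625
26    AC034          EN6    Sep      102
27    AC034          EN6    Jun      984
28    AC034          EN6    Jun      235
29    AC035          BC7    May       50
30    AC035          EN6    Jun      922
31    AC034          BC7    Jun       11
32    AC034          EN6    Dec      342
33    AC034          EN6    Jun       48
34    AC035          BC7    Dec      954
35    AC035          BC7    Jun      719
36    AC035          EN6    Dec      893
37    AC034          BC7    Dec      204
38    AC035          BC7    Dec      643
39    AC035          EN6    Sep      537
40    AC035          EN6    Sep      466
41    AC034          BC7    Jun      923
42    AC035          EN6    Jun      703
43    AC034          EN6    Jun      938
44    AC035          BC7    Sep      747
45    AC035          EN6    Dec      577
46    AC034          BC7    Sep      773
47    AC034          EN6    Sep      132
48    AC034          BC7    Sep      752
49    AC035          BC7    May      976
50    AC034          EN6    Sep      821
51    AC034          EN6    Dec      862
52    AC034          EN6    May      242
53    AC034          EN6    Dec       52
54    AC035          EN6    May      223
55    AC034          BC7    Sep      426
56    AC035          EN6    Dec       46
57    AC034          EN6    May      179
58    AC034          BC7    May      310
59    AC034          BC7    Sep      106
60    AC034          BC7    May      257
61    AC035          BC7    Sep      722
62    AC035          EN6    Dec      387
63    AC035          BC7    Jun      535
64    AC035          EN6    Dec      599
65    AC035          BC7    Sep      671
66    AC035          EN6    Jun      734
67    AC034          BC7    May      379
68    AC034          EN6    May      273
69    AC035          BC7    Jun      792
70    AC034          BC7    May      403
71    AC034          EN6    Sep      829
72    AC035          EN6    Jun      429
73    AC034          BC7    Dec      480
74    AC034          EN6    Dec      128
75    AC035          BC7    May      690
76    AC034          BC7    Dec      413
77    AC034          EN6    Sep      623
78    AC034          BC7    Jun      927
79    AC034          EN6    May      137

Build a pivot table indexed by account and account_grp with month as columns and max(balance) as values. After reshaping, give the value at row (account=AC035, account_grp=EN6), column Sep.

Rows with account=AC035, account_grp=EN6 and month=Sep: balance values are 665, 903, 778, 537, 466.
max(665, 903, 778, 537, 466) = 903.

903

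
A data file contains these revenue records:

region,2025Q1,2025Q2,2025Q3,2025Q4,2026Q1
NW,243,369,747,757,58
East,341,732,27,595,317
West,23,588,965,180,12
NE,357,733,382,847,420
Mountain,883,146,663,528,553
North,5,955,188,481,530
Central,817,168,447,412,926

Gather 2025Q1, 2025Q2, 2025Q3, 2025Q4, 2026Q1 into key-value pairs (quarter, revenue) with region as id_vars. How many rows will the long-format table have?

35

7 region values × 5 melted columns = 35 rows.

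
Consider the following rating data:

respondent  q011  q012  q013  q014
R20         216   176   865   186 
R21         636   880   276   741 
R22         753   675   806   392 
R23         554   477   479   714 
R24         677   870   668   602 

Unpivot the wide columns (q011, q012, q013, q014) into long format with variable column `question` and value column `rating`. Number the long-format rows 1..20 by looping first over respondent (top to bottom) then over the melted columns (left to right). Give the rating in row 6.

880

20 rows total (5 × 4). Row 6: index ⌊(6-1)/4⌋ = 1 into respondent → R21; (6-1) mod 4 = 1 into the melted columns → q012.
So row 6 is (R21, q012, 880); rating = 880.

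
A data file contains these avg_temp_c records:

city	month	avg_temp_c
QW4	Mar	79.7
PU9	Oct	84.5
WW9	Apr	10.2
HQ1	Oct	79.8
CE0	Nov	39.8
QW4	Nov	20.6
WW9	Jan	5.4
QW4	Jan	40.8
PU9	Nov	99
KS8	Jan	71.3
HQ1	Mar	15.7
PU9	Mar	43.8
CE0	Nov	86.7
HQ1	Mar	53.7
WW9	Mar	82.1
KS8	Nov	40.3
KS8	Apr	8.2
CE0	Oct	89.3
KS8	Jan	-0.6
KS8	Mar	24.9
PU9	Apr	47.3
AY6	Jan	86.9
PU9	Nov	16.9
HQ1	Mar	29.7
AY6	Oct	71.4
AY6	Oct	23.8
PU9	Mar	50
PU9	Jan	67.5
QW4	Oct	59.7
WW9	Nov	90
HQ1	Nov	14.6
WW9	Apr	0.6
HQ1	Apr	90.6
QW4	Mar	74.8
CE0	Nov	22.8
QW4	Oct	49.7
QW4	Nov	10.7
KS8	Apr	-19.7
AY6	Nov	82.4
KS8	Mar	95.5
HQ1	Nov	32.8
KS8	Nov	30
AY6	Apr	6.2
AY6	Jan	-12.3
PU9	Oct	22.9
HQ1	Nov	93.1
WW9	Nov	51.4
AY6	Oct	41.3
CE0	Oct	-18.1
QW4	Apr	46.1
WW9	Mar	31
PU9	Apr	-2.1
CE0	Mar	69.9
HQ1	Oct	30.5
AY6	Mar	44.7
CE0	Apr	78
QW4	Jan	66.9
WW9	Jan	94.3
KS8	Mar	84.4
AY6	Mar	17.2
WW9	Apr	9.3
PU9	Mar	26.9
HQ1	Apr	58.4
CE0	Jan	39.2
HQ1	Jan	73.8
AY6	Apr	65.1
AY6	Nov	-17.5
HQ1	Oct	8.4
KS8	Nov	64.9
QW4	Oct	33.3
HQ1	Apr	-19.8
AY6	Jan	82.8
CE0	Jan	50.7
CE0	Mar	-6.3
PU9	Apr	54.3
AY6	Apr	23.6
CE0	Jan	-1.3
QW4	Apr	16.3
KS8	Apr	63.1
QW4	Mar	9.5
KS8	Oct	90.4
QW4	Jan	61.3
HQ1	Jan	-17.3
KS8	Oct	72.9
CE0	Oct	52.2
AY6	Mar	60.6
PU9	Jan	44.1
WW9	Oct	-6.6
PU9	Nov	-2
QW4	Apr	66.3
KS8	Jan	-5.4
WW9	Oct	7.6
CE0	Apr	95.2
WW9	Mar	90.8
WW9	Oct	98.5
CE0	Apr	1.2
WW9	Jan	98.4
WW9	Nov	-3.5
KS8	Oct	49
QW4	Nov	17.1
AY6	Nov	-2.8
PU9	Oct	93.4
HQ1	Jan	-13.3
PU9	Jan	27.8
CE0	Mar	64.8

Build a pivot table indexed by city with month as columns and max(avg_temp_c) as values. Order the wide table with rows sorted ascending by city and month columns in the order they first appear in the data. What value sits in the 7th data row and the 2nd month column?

With rows sorted ascending by city, row 7 is city=WW9. month columns in first-appearance order: Mar, Oct, Apr, Nov, Jan; column 2 is Oct.
Long rows with city=WW9, month=Oct: max(-6.6, 7.6, 98.5) = 98.5.

98.5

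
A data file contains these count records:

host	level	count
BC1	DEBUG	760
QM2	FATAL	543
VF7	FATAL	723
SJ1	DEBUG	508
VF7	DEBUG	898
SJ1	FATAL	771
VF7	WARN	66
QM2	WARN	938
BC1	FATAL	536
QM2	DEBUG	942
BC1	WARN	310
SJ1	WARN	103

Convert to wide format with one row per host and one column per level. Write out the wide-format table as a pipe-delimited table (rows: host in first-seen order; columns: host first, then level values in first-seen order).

| host | DEBUG | FATAL | WARN |
| BC1 | 760 | 536 | 310 |
| QM2 | 942 | 543 | 938 |
| VF7 | 898 | 723 | 66 |
| SJ1 | 508 | 771 | 103 |

Columns: host plus the 3 distinct level values (DEBUG, FATAL, WARN).
For example, row BC1 column DEBUG takes count=760 from the long row (BC1, DEBUG).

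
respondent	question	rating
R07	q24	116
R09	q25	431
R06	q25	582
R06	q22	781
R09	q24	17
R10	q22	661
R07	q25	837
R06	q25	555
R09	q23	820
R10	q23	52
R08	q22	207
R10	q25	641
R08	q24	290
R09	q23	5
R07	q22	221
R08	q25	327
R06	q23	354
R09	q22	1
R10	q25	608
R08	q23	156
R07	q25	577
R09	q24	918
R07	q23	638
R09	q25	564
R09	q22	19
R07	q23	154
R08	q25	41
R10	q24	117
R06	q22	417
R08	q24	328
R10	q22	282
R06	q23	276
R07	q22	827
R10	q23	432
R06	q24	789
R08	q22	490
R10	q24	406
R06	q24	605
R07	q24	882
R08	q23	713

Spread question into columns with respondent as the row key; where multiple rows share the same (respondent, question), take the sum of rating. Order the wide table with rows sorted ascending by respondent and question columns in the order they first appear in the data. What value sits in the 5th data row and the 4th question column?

484

With rows sorted ascending by respondent, row 5 is respondent=R10. question columns in first-appearance order: q24, q25, q22, q23; column 4 is q23.
Long rows with respondent=R10, question=q23: 52 + 432 = 484.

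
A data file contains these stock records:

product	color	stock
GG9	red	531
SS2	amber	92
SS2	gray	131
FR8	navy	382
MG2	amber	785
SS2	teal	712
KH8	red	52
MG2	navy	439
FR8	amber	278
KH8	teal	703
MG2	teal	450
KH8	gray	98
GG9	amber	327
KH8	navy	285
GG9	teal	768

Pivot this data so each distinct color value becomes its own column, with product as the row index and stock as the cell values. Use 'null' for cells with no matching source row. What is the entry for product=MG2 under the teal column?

450

The long row with product=MG2, color=teal has stock=450.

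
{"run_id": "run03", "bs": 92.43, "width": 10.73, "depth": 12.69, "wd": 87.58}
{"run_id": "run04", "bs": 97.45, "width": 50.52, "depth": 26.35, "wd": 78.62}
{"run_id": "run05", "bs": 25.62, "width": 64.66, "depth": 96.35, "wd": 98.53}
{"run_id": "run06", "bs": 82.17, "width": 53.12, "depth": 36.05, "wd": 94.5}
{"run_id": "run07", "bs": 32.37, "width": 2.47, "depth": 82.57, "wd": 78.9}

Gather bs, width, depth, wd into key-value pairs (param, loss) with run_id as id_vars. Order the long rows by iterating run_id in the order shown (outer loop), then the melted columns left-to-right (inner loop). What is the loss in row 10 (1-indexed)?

20 rows total (5 × 4). Row 10: index ⌊(10-1)/4⌋ = 2 into run_id → run05; (10-1) mod 4 = 1 into the melted columns → width.
So row 10 is (run05, width, 64.66); loss = 64.66.

64.66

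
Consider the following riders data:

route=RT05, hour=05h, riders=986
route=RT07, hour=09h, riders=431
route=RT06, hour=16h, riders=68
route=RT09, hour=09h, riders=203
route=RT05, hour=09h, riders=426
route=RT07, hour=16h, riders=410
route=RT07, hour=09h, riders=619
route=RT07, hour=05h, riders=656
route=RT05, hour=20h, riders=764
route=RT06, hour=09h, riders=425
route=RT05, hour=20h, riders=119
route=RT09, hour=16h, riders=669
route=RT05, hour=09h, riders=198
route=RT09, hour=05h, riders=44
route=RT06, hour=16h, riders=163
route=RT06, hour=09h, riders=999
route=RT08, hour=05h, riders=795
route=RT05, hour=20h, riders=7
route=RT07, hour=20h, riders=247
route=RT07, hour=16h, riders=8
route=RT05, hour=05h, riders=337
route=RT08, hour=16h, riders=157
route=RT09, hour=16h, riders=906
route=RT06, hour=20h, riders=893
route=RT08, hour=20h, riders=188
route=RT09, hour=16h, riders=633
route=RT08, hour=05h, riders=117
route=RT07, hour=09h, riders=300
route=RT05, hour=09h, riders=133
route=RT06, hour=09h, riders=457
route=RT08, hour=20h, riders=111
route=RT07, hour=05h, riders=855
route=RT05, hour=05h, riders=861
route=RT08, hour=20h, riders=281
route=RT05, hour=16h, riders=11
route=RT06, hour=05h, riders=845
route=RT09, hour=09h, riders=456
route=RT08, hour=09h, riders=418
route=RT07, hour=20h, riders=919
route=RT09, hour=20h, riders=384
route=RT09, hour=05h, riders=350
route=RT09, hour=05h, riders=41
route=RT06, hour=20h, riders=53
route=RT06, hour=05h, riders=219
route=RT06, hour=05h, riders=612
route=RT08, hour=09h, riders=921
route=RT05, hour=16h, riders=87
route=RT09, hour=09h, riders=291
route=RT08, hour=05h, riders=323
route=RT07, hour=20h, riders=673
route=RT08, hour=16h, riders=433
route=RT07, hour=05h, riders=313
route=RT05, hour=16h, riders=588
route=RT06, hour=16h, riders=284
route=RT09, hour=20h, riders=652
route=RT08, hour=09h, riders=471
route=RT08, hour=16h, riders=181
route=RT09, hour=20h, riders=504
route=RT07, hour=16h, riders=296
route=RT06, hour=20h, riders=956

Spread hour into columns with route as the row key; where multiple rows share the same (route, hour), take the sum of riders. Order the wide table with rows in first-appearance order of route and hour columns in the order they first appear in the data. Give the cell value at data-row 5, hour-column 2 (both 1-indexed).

1810

With rows in first-appearance order of route, row 5 is route=RT08. hour columns in first-appearance order: 05h, 09h, 16h, 20h; column 2 is 09h.
Long rows with route=RT08, hour=09h: 418 + 921 + 471 = 1810.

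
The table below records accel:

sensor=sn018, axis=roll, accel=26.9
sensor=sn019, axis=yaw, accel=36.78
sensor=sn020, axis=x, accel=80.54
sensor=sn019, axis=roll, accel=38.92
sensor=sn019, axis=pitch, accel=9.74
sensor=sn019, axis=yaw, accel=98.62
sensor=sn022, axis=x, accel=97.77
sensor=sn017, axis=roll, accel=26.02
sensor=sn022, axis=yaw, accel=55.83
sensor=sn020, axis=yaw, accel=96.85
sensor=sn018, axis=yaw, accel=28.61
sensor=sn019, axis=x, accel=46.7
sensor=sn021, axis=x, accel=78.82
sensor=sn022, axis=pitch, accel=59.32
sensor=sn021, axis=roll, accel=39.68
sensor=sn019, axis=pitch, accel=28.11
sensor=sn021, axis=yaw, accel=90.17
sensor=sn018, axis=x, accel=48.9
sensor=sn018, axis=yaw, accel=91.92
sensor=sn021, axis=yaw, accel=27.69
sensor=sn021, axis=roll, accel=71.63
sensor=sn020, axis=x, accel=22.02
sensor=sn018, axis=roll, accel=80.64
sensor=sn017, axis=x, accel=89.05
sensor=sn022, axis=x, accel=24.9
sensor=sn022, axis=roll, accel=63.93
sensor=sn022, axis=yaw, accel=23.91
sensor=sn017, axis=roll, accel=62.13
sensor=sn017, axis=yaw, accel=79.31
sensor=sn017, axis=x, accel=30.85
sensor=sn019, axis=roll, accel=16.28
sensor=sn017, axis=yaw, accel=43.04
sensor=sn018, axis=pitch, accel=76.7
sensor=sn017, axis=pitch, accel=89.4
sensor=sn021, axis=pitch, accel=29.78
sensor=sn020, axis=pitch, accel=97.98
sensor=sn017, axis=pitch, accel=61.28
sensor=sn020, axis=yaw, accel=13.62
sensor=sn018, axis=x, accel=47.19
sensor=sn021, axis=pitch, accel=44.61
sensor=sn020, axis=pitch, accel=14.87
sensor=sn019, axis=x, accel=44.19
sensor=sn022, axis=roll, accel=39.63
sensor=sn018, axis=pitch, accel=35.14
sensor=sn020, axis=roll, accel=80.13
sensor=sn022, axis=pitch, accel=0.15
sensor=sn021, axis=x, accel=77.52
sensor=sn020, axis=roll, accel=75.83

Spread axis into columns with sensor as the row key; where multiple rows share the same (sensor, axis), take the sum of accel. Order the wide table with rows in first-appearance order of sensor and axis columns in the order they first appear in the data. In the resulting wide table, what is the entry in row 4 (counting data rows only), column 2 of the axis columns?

79.74

With rows in first-appearance order of sensor, row 4 is sensor=sn022. axis columns in first-appearance order: roll, yaw, x, pitch; column 2 is yaw.
Long rows with sensor=sn022, axis=yaw: 55.83 + 23.91 = 79.74.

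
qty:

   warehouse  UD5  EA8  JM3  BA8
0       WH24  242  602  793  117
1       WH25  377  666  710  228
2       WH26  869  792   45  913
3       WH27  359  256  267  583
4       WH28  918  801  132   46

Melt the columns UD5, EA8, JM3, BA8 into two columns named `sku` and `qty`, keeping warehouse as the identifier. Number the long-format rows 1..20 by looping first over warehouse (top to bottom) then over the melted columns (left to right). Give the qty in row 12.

20 rows total (5 × 4). Row 12: index ⌊(12-1)/4⌋ = 2 into warehouse → WH26; (12-1) mod 4 = 3 into the melted columns → BA8.
So row 12 is (WH26, BA8, 913); qty = 913.

913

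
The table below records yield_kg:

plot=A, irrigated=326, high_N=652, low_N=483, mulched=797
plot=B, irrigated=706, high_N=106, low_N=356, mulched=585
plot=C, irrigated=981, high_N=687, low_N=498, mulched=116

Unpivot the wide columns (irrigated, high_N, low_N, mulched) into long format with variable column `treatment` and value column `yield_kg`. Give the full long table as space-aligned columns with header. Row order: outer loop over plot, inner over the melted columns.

plot  treatment  yield_kg
A     irrigated  326     
A     high_N     652     
A     low_N      483     
A     mulched    797     
B     irrigated  706     
B     high_N     106     
B     low_N      356     
B     mulched    585     
C     irrigated  981     
C     high_N     687     
C     low_N      498     
C     mulched    116     

Each (plot, column) pair becomes one row: 3 × 4 = 12 rows.
For example, (A, irrigated) → yield_kg=326.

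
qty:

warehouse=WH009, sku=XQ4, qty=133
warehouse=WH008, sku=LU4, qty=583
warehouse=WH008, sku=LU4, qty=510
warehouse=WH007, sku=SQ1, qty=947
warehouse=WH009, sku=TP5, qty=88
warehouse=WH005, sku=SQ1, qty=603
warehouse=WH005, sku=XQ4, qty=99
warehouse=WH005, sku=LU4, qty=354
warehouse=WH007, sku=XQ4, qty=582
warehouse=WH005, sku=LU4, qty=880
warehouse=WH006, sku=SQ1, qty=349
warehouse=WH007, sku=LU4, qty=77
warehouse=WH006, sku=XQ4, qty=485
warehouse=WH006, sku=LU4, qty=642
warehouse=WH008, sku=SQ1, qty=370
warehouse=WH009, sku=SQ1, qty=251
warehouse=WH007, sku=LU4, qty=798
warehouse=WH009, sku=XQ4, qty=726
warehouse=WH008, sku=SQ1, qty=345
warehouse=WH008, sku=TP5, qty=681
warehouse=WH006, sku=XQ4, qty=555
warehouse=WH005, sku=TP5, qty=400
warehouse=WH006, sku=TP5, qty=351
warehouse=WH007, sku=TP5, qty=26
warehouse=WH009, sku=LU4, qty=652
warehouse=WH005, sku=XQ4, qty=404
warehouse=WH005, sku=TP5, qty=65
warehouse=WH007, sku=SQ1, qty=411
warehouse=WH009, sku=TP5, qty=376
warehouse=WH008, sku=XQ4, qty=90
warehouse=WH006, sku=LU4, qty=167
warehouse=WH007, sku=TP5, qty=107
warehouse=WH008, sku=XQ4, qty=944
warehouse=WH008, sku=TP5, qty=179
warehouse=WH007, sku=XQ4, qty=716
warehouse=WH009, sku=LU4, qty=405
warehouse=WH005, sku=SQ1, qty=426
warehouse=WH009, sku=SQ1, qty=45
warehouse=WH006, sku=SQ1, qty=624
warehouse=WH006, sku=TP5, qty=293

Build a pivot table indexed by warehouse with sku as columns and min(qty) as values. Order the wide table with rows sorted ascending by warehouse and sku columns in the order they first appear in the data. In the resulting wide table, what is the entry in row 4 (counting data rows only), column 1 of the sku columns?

90

With rows sorted ascending by warehouse, row 4 is warehouse=WH008. sku columns in first-appearance order: XQ4, LU4, SQ1, TP5; column 1 is XQ4.
Long rows with warehouse=WH008, sku=XQ4: min(90, 944) = 90.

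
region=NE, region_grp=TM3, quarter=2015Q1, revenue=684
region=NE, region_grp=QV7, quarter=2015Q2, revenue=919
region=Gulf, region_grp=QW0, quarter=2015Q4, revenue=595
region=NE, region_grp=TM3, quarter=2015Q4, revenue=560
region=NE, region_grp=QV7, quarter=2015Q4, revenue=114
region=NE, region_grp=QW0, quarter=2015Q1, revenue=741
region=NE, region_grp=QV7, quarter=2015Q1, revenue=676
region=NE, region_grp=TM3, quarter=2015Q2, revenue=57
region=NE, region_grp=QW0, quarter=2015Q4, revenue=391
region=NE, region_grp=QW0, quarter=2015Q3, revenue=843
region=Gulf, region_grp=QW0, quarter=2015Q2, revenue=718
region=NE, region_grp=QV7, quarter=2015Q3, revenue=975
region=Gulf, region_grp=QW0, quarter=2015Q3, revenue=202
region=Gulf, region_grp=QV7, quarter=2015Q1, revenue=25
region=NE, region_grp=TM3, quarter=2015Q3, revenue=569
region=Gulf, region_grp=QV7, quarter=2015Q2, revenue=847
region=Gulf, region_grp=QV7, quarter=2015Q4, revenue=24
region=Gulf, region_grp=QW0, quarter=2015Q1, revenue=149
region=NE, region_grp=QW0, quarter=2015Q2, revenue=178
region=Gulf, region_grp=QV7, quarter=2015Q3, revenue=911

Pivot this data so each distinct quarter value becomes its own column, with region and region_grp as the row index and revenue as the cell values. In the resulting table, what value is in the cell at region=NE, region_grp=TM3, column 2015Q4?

Wide layout: rows indexed by region and region_grp, columns are the 4 distinct quarter values (2015Q1, 2015Q2, 2015Q4, 2015Q3).
Cell (region=NE, region_grp=TM3, quarter=2015Q4) draws from the long row where region=NE, region_grp=TM3 and quarter=2015Q4, which has revenue=560.

560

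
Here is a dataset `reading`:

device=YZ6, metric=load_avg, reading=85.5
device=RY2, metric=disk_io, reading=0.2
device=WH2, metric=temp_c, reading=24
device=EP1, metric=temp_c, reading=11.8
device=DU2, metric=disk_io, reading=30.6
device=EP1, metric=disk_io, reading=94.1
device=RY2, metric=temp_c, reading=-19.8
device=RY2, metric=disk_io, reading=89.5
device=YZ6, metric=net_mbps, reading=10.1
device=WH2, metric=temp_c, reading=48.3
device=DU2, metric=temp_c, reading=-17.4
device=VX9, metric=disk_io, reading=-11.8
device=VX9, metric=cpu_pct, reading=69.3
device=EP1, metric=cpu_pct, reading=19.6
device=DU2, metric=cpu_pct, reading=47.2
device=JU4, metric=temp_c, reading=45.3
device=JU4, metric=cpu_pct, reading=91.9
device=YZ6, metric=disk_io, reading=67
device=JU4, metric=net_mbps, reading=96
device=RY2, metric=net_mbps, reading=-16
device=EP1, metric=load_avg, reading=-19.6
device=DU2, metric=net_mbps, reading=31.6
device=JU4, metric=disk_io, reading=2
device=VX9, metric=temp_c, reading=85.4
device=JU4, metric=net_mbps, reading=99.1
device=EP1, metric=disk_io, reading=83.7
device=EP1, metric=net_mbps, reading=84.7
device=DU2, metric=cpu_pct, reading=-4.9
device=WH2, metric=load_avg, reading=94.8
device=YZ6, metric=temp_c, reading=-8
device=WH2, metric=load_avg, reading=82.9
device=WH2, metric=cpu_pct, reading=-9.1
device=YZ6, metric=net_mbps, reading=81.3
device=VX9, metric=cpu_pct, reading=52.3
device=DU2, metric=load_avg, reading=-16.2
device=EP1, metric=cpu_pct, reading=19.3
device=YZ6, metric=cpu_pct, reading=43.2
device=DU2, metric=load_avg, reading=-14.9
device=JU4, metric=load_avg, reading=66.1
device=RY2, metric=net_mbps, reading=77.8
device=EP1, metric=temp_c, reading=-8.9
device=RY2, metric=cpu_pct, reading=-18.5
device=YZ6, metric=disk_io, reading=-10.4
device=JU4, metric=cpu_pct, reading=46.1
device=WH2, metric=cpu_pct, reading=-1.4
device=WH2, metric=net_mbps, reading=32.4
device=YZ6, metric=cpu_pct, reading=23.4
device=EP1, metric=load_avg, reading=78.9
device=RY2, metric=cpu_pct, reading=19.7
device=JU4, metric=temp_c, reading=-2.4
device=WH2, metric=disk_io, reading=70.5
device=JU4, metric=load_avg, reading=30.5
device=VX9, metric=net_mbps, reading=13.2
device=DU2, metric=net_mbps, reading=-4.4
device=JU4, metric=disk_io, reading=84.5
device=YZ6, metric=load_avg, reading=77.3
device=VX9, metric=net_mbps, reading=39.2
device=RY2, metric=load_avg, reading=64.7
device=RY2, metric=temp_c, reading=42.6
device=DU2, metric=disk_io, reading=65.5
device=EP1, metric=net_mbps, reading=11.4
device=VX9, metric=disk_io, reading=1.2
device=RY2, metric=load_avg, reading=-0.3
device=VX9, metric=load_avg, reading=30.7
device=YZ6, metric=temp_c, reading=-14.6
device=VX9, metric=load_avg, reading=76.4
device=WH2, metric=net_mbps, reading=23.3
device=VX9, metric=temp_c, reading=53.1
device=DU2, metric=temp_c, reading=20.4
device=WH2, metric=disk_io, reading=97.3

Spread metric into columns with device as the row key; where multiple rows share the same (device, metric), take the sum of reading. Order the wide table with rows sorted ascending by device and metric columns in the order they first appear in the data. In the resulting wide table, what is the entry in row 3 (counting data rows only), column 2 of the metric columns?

86.5

With rows sorted ascending by device, row 3 is device=JU4. metric columns in first-appearance order: load_avg, disk_io, temp_c, net_mbps, cpu_pct; column 2 is disk_io.
Long rows with device=JU4, metric=disk_io: 2 + 84.5 = 86.5.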